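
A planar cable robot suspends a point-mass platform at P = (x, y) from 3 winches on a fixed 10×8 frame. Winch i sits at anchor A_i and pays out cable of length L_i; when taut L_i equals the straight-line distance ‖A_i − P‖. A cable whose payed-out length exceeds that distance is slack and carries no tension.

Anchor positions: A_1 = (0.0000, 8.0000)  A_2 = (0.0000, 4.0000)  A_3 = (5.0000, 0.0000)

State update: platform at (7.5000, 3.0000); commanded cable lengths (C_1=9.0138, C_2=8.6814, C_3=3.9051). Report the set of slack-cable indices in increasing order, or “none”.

cable 1: L_1 = ‖A_1−P‖ = 9.0139;  C_1 = 9.0138 → taut
cable 2: L_2 = ‖A_2−P‖ = 7.5664;  C_2 = 8.6814 → slack
cable 3: L_3 = ‖A_3−P‖ = 3.9051;  C_3 = 3.9051 → taut

2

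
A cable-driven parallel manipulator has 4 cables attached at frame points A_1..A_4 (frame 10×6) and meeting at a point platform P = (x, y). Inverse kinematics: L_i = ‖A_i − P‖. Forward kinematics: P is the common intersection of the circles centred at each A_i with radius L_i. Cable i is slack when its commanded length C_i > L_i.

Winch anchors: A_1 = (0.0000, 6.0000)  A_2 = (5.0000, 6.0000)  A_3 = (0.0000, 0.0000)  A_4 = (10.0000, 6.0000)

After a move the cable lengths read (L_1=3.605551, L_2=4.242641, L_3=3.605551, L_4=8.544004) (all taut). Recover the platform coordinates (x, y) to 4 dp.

each cable: (A_i−P)·(A_i−P) = L_i²; let c_i = ‖A_i‖²−L_i²
c_1 = 0.0000+36.0000−13.0000 = 23.0000
row 1: -10.0000x + 0.0000y = -20.0000  (c_2=43.0000)
row 2: 0.0000x + 12.0000y = 36.0000  (c_3=-13.0000)
row 3: -20.0000x + 0.0000y = -40.0000  (c_4=63.0000)
Cramer on rows 1–2 → x = 2.0000, y = 3.0000
check cable 4: ‖A_4−P‖² = 73.0000 ≈ L_4² = 73.0000 ✓

(2.0000, 3.0000)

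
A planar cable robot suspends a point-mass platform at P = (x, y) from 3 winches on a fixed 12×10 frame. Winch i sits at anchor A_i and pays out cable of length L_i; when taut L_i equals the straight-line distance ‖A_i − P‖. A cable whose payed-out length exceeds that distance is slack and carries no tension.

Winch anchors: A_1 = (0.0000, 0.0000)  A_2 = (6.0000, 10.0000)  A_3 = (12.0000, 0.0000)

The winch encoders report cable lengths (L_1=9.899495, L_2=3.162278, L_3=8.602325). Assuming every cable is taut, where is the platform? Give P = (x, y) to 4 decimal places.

(7.0000, 7.0000)

expand ‖A_i−P‖²=L_i² and subtract eq 1 (k_i ≔ ‖A_i‖²−L_i²)
k_1 = 0.0000+0.0000−98.0000 = -98.0000
eq1−eq2 → [-12.0000  -20.0000]·P = -224.0000
eq1−eq3 → [-24.0000  0.0000]·P = -168.0000
2×2 solve → P = (7.0000, 7.0000)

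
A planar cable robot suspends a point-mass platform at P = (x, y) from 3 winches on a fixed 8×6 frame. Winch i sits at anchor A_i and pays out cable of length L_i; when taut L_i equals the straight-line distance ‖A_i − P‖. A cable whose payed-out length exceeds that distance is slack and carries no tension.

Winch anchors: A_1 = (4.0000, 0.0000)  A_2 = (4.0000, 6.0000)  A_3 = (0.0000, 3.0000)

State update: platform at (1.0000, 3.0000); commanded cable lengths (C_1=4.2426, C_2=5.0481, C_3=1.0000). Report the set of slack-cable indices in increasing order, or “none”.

cable 1: √((3.0000)²+(-3.0000)²)=4.2426, C_1=4.2426: taut
cable 2: √((3.0000)²+(3.0000)²)=4.2426, C_2=5.0481: slack
cable 3: √((-1.0000)²+(0.0000)²)=1.0000, C_3=1.0000: taut

2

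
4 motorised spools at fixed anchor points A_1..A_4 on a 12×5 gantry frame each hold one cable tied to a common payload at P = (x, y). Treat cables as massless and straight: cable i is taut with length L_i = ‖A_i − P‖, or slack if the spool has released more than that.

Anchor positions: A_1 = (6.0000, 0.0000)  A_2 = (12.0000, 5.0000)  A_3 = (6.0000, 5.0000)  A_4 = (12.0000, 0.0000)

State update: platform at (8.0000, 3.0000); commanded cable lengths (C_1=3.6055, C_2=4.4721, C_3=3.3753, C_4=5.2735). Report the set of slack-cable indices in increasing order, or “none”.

3, 4

cable 1: L_1 = ‖A_1−P‖ = 3.6056;  C_1 = 3.6055 → taut
cable 2: L_2 = ‖A_2−P‖ = 4.4721;  C_2 = 4.4721 → taut
cable 3: L_3 = ‖A_3−P‖ = 2.8284;  C_3 = 3.3753 → slack
cable 4: L_4 = ‖A_4−P‖ = 5.0000;  C_4 = 5.2735 → slack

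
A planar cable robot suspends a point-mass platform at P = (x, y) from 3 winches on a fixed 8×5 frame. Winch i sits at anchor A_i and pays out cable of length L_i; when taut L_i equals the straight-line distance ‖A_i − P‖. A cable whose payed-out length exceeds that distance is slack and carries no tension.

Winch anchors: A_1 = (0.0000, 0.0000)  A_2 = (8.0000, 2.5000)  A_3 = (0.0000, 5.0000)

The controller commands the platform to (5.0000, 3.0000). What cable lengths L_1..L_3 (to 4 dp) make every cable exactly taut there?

L_1: Δ = A_1−P = (-5.0000, -3.0000) → ‖Δ‖ = √34.0000 = 5.8310
L_2: Δ = A_2−P = (3.0000, -0.5000) → ‖Δ‖ = √9.2500 = 3.0414
L_3: Δ = A_3−P = (-5.0000, 2.0000) → ‖Δ‖ = √29.0000 = 5.3852

(5.8310, 3.0414, 5.3852)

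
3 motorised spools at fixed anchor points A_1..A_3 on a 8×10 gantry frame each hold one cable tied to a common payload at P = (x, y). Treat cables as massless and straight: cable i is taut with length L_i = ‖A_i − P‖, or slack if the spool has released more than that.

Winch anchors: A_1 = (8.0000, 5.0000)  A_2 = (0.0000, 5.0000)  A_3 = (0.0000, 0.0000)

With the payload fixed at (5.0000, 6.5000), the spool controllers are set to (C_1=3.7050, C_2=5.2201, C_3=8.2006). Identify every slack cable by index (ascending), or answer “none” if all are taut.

i=1: geometric 3.3541 vs commanded 3.7050 ⇒ slack
i=2: geometric 5.2202 vs commanded 5.2201 ⇒ taut
i=3: geometric 8.2006 vs commanded 8.2006 ⇒ taut

1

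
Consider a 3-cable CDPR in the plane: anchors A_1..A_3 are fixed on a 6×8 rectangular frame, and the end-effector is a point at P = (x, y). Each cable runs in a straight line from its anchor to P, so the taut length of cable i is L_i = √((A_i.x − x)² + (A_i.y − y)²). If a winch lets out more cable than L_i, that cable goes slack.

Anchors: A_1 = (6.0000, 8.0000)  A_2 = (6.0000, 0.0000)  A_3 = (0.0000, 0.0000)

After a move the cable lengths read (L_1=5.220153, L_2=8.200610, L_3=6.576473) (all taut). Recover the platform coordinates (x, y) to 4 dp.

(1.0000, 6.5000)

circle eqns → linear via eq_j − eq_1; set c_j = A_j·A_j − L_j²
c_1 = 36.0000+64.0000−27.2500 = 72.7500
0.0000·x + 16.0000·y = c_1−c_2 = 104.0000
12.0000·x + 16.0000·y = c_1−c_3 = 116.0000
solve first two rows → x=1.0000, y=6.5000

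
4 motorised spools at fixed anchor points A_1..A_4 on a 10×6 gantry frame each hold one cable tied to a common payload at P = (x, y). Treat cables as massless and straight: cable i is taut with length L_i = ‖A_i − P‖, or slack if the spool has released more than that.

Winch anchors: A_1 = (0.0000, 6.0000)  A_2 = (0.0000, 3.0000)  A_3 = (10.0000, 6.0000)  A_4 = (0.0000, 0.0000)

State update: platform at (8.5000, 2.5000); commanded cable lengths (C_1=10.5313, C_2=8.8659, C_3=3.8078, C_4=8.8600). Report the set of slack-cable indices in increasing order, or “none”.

1, 2

cable 1: L_1 = ‖A_1−P‖ = 9.1924;  C_1 = 10.5313 → slack
cable 2: L_2 = ‖A_2−P‖ = 8.5147;  C_2 = 8.8659 → slack
cable 3: L_3 = ‖A_3−P‖ = 3.8079;  C_3 = 3.8078 → taut
cable 4: L_4 = ‖A_4−P‖ = 8.8600;  C_4 = 8.8600 → taut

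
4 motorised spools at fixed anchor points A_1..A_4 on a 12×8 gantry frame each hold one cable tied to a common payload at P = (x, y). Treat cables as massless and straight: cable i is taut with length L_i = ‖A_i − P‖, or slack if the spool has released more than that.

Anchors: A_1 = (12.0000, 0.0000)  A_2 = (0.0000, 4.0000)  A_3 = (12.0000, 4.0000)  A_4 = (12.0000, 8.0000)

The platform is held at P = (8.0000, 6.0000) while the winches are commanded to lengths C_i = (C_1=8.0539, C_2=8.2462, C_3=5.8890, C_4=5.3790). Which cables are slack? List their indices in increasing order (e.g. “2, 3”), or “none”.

1, 3, 4

cable 1: √((4.0000)²+(-6.0000)²)=7.2111, C_1=8.0539: slack
cable 2: √((-8.0000)²+(-2.0000)²)=8.2462, C_2=8.2462: taut
cable 3: √((4.0000)²+(-2.0000)²)=4.4721, C_3=5.8890: slack
cable 4: √((4.0000)²+(2.0000)²)=4.4721, C_4=5.3790: slack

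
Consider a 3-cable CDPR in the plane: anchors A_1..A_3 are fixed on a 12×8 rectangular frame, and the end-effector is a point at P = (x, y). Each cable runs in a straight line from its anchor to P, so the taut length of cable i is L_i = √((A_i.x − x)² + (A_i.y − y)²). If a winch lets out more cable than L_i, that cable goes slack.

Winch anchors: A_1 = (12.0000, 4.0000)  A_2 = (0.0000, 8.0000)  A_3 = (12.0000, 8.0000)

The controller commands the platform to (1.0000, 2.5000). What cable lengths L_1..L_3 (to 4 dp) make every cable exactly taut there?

(11.1018, 5.5902, 12.2984)

L_1: Δ = A_1−P = (11.0000, 1.5000) → ‖Δ‖ = √123.2500 = 11.1018
L_2: Δ = A_2−P = (-1.0000, 5.5000) → ‖Δ‖ = √31.2500 = 5.5902
L_3: Δ = A_3−P = (11.0000, 5.5000) → ‖Δ‖ = √151.2500 = 12.2984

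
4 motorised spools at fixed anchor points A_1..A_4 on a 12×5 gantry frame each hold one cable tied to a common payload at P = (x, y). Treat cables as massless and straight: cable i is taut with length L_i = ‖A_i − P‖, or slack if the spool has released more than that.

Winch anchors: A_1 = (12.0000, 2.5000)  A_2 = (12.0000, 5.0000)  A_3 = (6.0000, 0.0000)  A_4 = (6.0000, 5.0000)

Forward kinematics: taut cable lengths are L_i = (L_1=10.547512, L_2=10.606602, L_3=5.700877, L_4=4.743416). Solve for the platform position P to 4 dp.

circle eqns → linear via eq_j − eq_1; set c_j = A_j·A_j − L_j²
c_1 = 144.0000+6.2500−111.2500 = 39.0000
0.0000·x − 5.0000·y = c_1−c_2 = -17.5000
12.0000·x + 5.0000·y = c_1−c_3 = 35.5000
12.0000·x − 5.0000·y = c_1−c_4 = 0.5000
solve first two rows → x=1.5000, y=3.5000
check cable 4: ‖A_4−P‖² = 22.5000 ≈ L_4² = 22.5000 ✓

(1.5000, 3.5000)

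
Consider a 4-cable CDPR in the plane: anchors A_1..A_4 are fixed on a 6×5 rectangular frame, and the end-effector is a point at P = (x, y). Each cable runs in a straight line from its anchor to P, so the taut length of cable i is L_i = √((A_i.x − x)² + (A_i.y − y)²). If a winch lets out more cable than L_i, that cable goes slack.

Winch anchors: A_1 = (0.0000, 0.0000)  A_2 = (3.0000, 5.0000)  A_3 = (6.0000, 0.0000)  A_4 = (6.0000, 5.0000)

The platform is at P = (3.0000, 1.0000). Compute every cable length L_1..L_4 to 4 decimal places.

L_1 = √((0.0000−3.0000)² + (0.0000−1.0000)²) = 3.1623
L_2 = √((3.0000−3.0000)² + (5.0000−1.0000)²) = 4.0000
L_3 = √((6.0000−3.0000)² + (0.0000−1.0000)²) = 3.1623
L_4 = √((6.0000−3.0000)² + (5.0000−1.0000)²) = 5.0000

(3.1623, 4.0000, 3.1623, 5.0000)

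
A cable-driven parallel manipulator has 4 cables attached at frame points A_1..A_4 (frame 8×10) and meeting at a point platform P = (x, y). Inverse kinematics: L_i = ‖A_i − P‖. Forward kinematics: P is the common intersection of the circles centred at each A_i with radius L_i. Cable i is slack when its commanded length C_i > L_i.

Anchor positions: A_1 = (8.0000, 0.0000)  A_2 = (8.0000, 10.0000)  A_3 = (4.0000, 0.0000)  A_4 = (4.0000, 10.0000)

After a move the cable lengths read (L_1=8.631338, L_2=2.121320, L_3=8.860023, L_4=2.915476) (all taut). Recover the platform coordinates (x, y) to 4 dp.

(6.5000, 8.5000)

circle eqns → linear via eq_j − eq_1; set c_j = A_j·A_j − L_j²
c_1 = 64.0000+0.0000−74.5000 = -10.5000
0.0000·x − 20.0000·y = c_1−c_2 = -170.0000
8.0000·x + 0.0000·y = c_1−c_3 = 52.0000
8.0000·x − 20.0000·y = c_1−c_4 = -118.0000
solve first two rows → x=6.5000, y=8.5000
check cable 4: ‖A_4−P‖² = 8.5000 ≈ L_4² = 8.5000 ✓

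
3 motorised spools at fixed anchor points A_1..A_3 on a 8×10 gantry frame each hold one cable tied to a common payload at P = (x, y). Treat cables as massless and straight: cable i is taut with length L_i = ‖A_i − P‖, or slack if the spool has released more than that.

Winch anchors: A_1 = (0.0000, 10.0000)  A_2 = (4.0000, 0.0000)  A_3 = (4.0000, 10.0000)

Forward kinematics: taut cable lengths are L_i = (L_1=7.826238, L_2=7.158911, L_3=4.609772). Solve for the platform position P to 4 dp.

circle eqns → linear via eq_j − eq_1; set q_j = A_j·A_j − L_j²
q_1 = 0.0000+100.0000−61.2500 = 38.7500
-8.0000·x + 20.0000·y = q_1−q_2 = 74.0000
-8.0000·x + 0.0000·y = q_1−q_3 = -56.0000
solve first two rows → x=7.0000, y=6.5000

(7.0000, 6.5000)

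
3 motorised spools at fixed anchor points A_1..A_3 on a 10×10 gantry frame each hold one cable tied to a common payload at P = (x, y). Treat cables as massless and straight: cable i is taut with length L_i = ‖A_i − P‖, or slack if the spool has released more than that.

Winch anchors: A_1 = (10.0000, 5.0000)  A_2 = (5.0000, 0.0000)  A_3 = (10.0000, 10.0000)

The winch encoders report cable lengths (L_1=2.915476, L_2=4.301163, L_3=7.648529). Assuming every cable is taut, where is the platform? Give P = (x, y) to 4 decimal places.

expand ‖A_i−P‖²=L_i² and subtract eq 1 (q_i ≔ ‖A_i‖²−L_i²)
q_1 = 100.0000+25.0000−8.5000 = 116.5000
eq1−eq2 → [10.0000  10.0000]·P = 110.0000
eq1−eq3 → [0.0000  -10.0000]·P = -25.0000
2×2 solve → P = (8.5000, 2.5000)

(8.5000, 2.5000)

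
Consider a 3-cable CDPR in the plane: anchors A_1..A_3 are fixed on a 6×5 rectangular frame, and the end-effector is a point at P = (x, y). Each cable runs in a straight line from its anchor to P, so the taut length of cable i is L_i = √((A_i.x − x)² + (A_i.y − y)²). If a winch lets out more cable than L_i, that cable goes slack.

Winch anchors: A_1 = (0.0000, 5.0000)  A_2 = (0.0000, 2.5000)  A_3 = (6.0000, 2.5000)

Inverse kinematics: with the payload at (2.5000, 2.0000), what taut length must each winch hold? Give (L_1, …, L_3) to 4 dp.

cable 1: Δx=-2.5000, Δy=3.0000; L_1 = √(Δx²+Δy²) = 3.9051
cable 2: Δx=-2.5000, Δy=0.5000; L_2 = √(Δx²+Δy²) = 2.5495
cable 3: Δx=3.5000, Δy=0.5000; L_3 = √(Δx²+Δy²) = 3.5355

(3.9051, 2.5495, 3.5355)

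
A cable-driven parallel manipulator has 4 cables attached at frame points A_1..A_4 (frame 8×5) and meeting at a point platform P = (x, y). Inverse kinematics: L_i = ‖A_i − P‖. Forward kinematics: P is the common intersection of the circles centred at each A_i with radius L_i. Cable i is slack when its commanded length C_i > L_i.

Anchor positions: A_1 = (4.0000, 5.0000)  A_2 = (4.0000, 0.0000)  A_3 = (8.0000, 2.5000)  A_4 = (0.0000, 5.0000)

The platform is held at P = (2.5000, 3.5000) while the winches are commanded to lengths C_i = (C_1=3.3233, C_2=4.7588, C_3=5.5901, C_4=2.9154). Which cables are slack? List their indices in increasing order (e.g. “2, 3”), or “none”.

1, 2

cable 1: √((1.5000)²+(1.5000)²)=2.1213, C_1=3.3233: slack
cable 2: √((1.5000)²+(-3.5000)²)=3.8079, C_2=4.7588: slack
cable 3: √((5.5000)²+(-1.0000)²)=5.5902, C_3=5.5901: taut
cable 4: √((-2.5000)²+(1.5000)²)=2.9155, C_4=2.9154: taut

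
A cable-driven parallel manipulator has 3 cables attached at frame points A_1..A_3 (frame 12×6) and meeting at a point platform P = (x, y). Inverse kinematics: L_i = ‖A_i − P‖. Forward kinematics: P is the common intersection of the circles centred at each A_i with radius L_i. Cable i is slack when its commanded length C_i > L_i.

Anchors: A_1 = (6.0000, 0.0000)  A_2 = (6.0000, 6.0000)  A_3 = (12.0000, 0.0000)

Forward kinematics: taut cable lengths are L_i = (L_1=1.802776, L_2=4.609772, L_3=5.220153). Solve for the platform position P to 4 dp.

circle eqns → linear via eq_j − eq_1; set k_j = A_j·A_j − L_j²
k_1 = 36.0000+0.0000−3.2500 = 32.7500
0.0000·x − 12.0000·y = k_1−k_2 = -18.0000
-12.0000·x + 0.0000·y = k_1−k_3 = -84.0000
solve first two rows → x=7.0000, y=1.5000

(7.0000, 1.5000)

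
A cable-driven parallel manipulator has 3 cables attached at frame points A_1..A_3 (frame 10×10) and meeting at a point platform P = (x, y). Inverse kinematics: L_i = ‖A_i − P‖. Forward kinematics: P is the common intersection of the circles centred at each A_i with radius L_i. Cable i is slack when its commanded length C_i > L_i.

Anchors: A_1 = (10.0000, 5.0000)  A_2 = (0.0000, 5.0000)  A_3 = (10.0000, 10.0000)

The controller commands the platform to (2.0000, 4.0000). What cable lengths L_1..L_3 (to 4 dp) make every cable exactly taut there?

(8.0623, 2.2361, 10.0000)

L_1: Δ = A_1−P = (8.0000, 1.0000) → ‖Δ‖ = √65.0000 = 8.0623
L_2: Δ = A_2−P = (-2.0000, 1.0000) → ‖Δ‖ = √5.0000 = 2.2361
L_3: Δ = A_3−P = (8.0000, 6.0000) → ‖Δ‖ = √100.0000 = 10.0000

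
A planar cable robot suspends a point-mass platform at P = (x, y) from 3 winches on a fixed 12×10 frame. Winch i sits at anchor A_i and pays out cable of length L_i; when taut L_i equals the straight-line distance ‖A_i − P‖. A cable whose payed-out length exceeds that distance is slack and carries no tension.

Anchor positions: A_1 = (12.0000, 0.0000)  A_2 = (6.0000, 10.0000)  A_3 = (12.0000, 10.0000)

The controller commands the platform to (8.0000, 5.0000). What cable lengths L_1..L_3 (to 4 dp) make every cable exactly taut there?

(6.4031, 5.3852, 6.4031)

L_1 = √((12.0000−8.0000)² + (0.0000−5.0000)²) = 6.4031
L_2 = √((6.0000−8.0000)² + (10.0000−5.0000)²) = 5.3852
L_3 = √((12.0000−8.0000)² + (10.0000−5.0000)²) = 6.4031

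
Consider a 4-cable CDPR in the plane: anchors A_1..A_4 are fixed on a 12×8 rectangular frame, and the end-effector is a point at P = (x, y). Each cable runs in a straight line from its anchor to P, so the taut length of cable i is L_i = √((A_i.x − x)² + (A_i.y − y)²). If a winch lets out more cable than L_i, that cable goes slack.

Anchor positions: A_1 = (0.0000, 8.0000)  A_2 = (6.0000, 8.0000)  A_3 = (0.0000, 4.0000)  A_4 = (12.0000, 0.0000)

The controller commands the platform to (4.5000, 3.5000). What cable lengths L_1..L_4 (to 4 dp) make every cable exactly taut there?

L_1: Δ = A_1−P = (-4.5000, 4.5000) → ‖Δ‖ = √40.5000 = 6.3640
L_2: Δ = A_2−P = (1.5000, 4.5000) → ‖Δ‖ = √22.5000 = 4.7434
L_3: Δ = A_3−P = (-4.5000, 0.5000) → ‖Δ‖ = √20.5000 = 4.5277
L_4: Δ = A_4−P = (7.5000, -3.5000) → ‖Δ‖ = √68.5000 = 8.2765

(6.3640, 4.7434, 4.5277, 8.2765)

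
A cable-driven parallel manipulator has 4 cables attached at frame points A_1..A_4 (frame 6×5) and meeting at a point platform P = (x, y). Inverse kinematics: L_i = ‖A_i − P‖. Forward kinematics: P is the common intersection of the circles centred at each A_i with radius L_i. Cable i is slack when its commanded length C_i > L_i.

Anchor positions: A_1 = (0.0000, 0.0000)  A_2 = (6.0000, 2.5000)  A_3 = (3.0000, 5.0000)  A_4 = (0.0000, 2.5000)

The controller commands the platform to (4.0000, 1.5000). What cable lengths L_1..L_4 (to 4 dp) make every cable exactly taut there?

cable 1: Δx=-4.0000, Δy=-1.5000; L_1 = √(Δx²+Δy²) = 4.2720
cable 2: Δx=2.0000, Δy=1.0000; L_2 = √(Δx²+Δy²) = 2.2361
cable 3: Δx=-1.0000, Δy=3.5000; L_3 = √(Δx²+Δy²) = 3.6401
cable 4: Δx=-4.0000, Δy=1.0000; L_4 = √(Δx²+Δy²) = 4.1231

(4.2720, 2.2361, 3.6401, 4.1231)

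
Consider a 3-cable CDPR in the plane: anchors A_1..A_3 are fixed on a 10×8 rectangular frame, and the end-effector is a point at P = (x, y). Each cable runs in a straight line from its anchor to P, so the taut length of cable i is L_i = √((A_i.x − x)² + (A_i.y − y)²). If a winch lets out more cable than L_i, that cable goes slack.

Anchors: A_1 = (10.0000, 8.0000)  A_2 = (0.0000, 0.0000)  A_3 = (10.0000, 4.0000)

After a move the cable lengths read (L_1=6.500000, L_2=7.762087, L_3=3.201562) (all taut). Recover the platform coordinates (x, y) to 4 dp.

(7.5000, 2.0000)

circle eqns → linear via eq_j − eq_1; set q_j = A_j·A_j − L_j²
q_1 = 100.0000+64.0000−42.2500 = 121.7500
20.0000·x + 16.0000·y = q_1−q_2 = 182.0000
0.0000·x + 8.0000·y = q_1−q_3 = 16.0000
solve first two rows → x=7.5000, y=2.0000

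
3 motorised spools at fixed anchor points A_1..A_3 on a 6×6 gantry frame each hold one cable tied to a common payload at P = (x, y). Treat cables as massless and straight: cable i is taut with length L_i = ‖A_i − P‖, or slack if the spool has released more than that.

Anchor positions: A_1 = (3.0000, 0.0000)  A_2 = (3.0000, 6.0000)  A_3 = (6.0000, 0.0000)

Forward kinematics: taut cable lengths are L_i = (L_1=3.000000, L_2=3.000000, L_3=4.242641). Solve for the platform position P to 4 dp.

(3.0000, 3.0000)

expand ‖A_i−P‖²=L_i² and subtract eq 1 (c_i ≔ ‖A_i‖²−L_i²)
c_1 = 9.0000+0.0000−9.0000 = 0.0000
eq1−eq2 → [0.0000  -12.0000]·P = -36.0000
eq1−eq3 → [-6.0000  0.0000]·P = -18.0000
2×2 solve → P = (3.0000, 3.0000)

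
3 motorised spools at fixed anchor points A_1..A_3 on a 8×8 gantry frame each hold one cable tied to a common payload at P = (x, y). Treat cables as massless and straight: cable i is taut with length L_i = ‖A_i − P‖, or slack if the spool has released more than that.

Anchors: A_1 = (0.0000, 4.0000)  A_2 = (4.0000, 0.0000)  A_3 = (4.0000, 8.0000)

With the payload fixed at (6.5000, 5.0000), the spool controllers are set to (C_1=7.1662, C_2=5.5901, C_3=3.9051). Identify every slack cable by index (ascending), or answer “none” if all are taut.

i=1: geometric 6.5765 vs commanded 7.1662 ⇒ slack
i=2: geometric 5.5902 vs commanded 5.5901 ⇒ taut
i=3: geometric 3.9051 vs commanded 3.9051 ⇒ taut

1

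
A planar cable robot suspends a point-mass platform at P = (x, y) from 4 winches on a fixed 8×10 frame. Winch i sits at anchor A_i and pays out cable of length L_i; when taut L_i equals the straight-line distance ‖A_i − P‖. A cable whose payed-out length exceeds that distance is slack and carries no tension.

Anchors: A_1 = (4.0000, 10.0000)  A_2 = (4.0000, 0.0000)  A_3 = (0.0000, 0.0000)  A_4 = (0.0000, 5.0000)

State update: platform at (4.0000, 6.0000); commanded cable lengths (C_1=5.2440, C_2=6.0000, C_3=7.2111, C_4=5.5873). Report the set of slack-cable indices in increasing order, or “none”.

1, 4

cable 1: L_1 = ‖A_1−P‖ = 4.0000;  C_1 = 5.2440 → slack
cable 2: L_2 = ‖A_2−P‖ = 6.0000;  C_2 = 6.0000 → taut
cable 3: L_3 = ‖A_3−P‖ = 7.2111;  C_3 = 7.2111 → taut
cable 4: L_4 = ‖A_4−P‖ = 4.1231;  C_4 = 5.5873 → slack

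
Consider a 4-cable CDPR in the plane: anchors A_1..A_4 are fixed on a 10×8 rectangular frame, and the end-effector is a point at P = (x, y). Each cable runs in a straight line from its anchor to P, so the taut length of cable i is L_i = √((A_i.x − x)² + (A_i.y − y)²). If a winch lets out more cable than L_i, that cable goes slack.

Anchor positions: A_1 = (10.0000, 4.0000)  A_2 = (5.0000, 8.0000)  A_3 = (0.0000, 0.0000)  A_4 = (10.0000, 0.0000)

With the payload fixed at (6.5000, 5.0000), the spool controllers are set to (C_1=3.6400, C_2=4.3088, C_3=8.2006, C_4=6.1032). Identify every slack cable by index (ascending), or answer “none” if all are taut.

cable 1: √((3.5000)²+(-1.0000)²)=3.6401, C_1=3.6400: taut
cable 2: √((-1.5000)²+(3.0000)²)=3.3541, C_2=4.3088: slack
cable 3: √((-6.5000)²+(-5.0000)²)=8.2006, C_3=8.2006: taut
cable 4: √((3.5000)²+(-5.0000)²)=6.1033, C_4=6.1032: taut

2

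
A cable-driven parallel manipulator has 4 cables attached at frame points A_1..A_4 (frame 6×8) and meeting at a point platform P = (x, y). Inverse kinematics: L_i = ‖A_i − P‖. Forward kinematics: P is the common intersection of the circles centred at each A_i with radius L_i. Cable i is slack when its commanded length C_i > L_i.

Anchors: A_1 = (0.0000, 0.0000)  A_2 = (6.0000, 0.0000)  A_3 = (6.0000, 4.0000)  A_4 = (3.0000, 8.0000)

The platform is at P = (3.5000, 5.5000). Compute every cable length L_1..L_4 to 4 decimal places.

(6.5192, 6.0415, 2.9155, 2.5495)

L_1: Δ = A_1−P = (-3.5000, -5.5000) → ‖Δ‖ = √42.5000 = 6.5192
L_2: Δ = A_2−P = (2.5000, -5.5000) → ‖Δ‖ = √36.5000 = 6.0415
L_3: Δ = A_3−P = (2.5000, -1.5000) → ‖Δ‖ = √8.5000 = 2.9155
L_4: Δ = A_4−P = (-0.5000, 2.5000) → ‖Δ‖ = √6.5000 = 2.5495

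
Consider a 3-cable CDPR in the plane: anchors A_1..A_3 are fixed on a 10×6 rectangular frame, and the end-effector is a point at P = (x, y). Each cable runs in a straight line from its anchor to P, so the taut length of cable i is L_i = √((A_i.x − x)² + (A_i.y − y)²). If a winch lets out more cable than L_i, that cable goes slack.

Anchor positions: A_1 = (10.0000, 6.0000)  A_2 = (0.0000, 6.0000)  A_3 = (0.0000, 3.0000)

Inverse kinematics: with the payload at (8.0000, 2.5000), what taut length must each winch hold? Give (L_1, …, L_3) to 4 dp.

(4.0311, 8.7321, 8.0156)

L_1: Δ = A_1−P = (2.0000, 3.5000) → ‖Δ‖ = √16.2500 = 4.0311
L_2: Δ = A_2−P = (-8.0000, 3.5000) → ‖Δ‖ = √76.2500 = 8.7321
L_3: Δ = A_3−P = (-8.0000, 0.5000) → ‖Δ‖ = √64.2500 = 8.0156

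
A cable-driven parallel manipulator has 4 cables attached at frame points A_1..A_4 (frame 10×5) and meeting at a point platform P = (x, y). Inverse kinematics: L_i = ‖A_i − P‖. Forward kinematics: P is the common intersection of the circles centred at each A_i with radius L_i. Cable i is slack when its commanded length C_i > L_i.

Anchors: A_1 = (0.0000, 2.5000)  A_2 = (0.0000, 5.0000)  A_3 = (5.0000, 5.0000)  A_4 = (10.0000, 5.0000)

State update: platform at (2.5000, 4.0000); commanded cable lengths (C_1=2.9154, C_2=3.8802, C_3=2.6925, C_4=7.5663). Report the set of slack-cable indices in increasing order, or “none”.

cable 1: √((-2.5000)²+(-1.5000)²)=2.9155, C_1=2.9154: taut
cable 2: √((-2.5000)²+(1.0000)²)=2.6926, C_2=3.8802: slack
cable 3: √((2.5000)²+(1.0000)²)=2.6926, C_3=2.6925: taut
cable 4: √((7.5000)²+(1.0000)²)=7.5664, C_4=7.5663: taut

2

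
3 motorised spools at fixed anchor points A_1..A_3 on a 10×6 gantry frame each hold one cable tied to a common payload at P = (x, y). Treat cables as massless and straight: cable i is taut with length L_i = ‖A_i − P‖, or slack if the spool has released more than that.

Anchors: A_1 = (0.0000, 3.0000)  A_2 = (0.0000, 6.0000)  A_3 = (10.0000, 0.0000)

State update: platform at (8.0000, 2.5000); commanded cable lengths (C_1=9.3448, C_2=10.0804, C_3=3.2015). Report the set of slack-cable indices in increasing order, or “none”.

1, 2

cable 1: L_1 = ‖A_1−P‖ = 8.0156;  C_1 = 9.3448 → slack
cable 2: L_2 = ‖A_2−P‖ = 8.7321;  C_2 = 10.0804 → slack
cable 3: L_3 = ‖A_3−P‖ = 3.2016;  C_3 = 3.2015 → taut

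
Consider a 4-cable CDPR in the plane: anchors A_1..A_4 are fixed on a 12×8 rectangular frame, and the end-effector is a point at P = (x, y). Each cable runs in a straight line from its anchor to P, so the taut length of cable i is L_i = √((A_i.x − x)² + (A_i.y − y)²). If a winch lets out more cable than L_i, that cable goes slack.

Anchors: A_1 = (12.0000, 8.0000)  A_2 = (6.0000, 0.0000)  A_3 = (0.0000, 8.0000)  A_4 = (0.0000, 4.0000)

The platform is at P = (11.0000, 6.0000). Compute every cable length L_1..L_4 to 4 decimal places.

(2.2361, 7.8102, 11.1803, 11.1803)

L_1 = √((12.0000−11.0000)² + (8.0000−6.0000)²) = 2.2361
L_2 = √((6.0000−11.0000)² + (0.0000−6.0000)²) = 7.8102
L_3 = √((0.0000−11.0000)² + (8.0000−6.0000)²) = 11.1803
L_4 = √((0.0000−11.0000)² + (4.0000−6.0000)²) = 11.1803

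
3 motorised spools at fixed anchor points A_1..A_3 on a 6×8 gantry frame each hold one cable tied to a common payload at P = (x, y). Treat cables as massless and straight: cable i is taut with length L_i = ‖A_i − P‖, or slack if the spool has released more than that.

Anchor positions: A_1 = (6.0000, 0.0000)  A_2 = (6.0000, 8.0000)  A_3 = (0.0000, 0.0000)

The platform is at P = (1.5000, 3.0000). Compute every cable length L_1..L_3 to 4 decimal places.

(5.4083, 6.7268, 3.3541)

L_1 = √((6.0000−1.5000)² + (0.0000−3.0000)²) = 5.4083
L_2 = √((6.0000−1.5000)² + (8.0000−3.0000)²) = 6.7268
L_3 = √((0.0000−1.5000)² + (0.0000−3.0000)²) = 3.3541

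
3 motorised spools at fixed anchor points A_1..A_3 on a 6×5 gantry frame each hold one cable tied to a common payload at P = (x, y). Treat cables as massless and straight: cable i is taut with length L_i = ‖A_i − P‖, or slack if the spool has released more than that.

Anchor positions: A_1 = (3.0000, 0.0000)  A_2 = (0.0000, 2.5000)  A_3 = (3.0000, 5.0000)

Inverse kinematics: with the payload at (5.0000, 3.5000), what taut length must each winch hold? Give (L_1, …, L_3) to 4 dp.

(4.0311, 5.0990, 2.5000)

L_1 = √((3.0000−5.0000)² + (0.0000−3.5000)²) = 4.0311
L_2 = √((0.0000−5.0000)² + (2.5000−3.5000)²) = 5.0990
L_3 = √((3.0000−5.0000)² + (5.0000−3.5000)²) = 2.5000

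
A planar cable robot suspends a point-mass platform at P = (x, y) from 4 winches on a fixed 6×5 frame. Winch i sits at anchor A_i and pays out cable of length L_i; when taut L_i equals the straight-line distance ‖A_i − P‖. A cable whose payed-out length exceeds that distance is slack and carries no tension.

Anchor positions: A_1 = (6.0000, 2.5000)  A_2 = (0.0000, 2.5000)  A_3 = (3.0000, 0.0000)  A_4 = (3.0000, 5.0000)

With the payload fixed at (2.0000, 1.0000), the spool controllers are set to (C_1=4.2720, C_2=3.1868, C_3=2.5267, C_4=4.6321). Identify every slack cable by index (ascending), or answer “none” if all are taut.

i=1: geometric 4.2720 vs commanded 4.2720 ⇒ taut
i=2: geometric 2.5000 vs commanded 3.1868 ⇒ slack
i=3: geometric 1.4142 vs commanded 2.5267 ⇒ slack
i=4: geometric 4.1231 vs commanded 4.6321 ⇒ slack

2, 3, 4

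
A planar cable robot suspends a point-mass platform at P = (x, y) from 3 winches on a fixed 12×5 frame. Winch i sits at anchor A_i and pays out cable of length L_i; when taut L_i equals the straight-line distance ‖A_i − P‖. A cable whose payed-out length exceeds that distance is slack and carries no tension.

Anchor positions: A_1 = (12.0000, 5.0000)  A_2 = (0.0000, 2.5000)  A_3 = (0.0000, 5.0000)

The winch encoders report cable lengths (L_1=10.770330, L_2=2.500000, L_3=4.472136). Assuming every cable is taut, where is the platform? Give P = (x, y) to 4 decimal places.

(2.0000, 1.0000)

each cable: (A_i−P)·(A_i−P) = L_i²; let q_i = ‖A_i‖²−L_i²
q_1 = 144.0000+25.0000−116.0000 = 53.0000
row 1: 24.0000x + 5.0000y = 53.0000  (q_2=0.0000)
row 2: 24.0000x + 0.0000y = 48.0000  (q_3=5.0000)
Cramer on rows 1–2 → x = 2.0000, y = 1.0000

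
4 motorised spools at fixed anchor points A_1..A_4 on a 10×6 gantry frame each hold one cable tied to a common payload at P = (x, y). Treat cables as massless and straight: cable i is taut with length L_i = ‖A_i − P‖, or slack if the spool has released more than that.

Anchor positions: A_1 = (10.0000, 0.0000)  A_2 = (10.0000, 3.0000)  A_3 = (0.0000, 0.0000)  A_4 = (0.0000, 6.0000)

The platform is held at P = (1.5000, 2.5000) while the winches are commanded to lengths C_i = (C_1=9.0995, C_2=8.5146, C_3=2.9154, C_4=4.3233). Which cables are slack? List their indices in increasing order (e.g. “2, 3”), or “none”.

cable 1: √((8.5000)²+(-2.5000)²)=8.8600, C_1=9.0995: slack
cable 2: √((8.5000)²+(0.5000)²)=8.5147, C_2=8.5146: taut
cable 3: √((-1.5000)²+(-2.5000)²)=2.9155, C_3=2.9154: taut
cable 4: √((-1.5000)²+(3.5000)²)=3.8079, C_4=4.3233: slack

1, 4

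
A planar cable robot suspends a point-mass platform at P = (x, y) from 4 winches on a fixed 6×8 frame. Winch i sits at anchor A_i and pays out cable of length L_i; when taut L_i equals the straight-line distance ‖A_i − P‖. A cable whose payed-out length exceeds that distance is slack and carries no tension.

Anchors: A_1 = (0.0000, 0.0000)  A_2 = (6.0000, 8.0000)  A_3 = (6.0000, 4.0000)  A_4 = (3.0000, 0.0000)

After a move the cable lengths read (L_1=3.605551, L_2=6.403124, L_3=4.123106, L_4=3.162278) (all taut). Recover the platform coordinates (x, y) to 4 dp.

(2.0000, 3.0000)

each cable: (A_i−P)·(A_i−P) = L_i²; let k_i = ‖A_i‖²−L_i²
k_1 = 0.0000+0.0000−13.0000 = -13.0000
row 1: -12.0000x − 16.0000y = -72.0000  (k_2=59.0000)
row 2: -12.0000x − 8.0000y = -48.0000  (k_3=35.0000)
row 3: -6.0000x + 0.0000y = -12.0000  (k_4=-1.0000)
Cramer on rows 1–2 → x = 2.0000, y = 3.0000
check cable 4: ‖A_4−P‖² = 10.0000 ≈ L_4² = 10.0000 ✓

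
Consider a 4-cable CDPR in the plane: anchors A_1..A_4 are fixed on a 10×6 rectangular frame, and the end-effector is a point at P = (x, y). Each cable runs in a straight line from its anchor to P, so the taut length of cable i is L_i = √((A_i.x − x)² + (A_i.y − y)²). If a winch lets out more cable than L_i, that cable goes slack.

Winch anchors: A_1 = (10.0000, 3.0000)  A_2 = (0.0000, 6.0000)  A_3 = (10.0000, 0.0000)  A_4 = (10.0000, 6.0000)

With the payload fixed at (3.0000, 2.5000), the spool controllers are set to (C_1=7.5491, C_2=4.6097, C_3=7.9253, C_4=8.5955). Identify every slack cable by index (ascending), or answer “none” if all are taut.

i=1: geometric 7.0178 vs commanded 7.5491 ⇒ slack
i=2: geometric 4.6098 vs commanded 4.6097 ⇒ taut
i=3: geometric 7.4330 vs commanded 7.9253 ⇒ slack
i=4: geometric 7.8262 vs commanded 8.5955 ⇒ slack

1, 3, 4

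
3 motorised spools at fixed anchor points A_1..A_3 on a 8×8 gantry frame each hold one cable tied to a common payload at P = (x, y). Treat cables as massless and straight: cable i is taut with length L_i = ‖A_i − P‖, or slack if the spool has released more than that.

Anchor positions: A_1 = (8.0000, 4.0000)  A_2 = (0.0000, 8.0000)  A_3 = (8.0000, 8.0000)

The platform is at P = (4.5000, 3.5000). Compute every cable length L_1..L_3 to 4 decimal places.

L_1 = √((8.0000−4.5000)² + (4.0000−3.5000)²) = 3.5355
L_2 = √((0.0000−4.5000)² + (8.0000−3.5000)²) = 6.3640
L_3 = √((8.0000−4.5000)² + (8.0000−3.5000)²) = 5.7009

(3.5355, 6.3640, 5.7009)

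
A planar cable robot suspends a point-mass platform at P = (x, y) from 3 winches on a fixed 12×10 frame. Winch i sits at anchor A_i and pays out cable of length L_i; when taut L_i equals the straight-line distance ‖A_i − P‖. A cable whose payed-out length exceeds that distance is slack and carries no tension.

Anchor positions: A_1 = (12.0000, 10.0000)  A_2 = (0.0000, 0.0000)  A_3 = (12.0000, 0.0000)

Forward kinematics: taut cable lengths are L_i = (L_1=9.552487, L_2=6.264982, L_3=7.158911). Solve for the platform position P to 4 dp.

each cable: (A_i−P)·(A_i−P) = L_i²; let q_i = ‖A_i‖²−L_i²
q_1 = 144.0000+100.0000−91.2500 = 152.7500
row 1: 24.0000x + 20.0000y = 192.0000  (q_2=-39.2500)
row 2: 0.0000x + 20.0000y = 60.0000  (q_3=92.7500)
Cramer on rows 1–2 → x = 5.5000, y = 3.0000

(5.5000, 3.0000)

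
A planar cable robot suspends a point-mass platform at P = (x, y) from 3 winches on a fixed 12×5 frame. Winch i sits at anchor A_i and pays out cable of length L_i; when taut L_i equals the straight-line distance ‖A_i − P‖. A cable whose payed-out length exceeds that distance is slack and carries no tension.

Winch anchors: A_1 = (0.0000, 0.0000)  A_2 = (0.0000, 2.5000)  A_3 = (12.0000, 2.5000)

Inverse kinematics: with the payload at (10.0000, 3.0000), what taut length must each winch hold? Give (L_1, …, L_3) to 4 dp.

L_1: Δ = A_1−P = (-10.0000, -3.0000) → ‖Δ‖ = √109.0000 = 10.4403
L_2: Δ = A_2−P = (-10.0000, -0.5000) → ‖Δ‖ = √100.2500 = 10.0125
L_3: Δ = A_3−P = (2.0000, -0.5000) → ‖Δ‖ = √4.2500 = 2.0616

(10.4403, 10.0125, 2.0616)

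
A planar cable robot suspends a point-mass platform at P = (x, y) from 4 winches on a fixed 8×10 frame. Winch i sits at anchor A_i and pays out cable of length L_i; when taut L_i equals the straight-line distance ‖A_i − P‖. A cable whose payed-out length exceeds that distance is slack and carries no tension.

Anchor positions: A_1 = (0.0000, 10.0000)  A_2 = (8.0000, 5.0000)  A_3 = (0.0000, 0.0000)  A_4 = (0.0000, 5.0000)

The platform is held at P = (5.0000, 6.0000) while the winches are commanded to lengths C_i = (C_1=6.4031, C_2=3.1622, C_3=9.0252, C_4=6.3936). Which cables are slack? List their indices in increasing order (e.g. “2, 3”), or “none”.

i=1: geometric 6.4031 vs commanded 6.4031 ⇒ taut
i=2: geometric 3.1623 vs commanded 3.1622 ⇒ taut
i=3: geometric 7.8102 vs commanded 9.0252 ⇒ slack
i=4: geometric 5.0990 vs commanded 6.3936 ⇒ slack

3, 4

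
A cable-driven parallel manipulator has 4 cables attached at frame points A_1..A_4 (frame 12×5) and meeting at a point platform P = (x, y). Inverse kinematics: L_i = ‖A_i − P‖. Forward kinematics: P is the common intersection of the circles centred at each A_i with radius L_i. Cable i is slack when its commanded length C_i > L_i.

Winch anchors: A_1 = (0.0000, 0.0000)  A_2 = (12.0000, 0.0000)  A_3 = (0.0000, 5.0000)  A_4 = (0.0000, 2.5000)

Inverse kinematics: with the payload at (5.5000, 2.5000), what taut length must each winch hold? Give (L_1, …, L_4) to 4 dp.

L_1: Δ = A_1−P = (-5.5000, -2.5000) → ‖Δ‖ = √36.5000 = 6.0415
L_2: Δ = A_2−P = (6.5000, -2.5000) → ‖Δ‖ = √48.5000 = 6.9642
L_3: Δ = A_3−P = (-5.5000, 2.5000) → ‖Δ‖ = √36.5000 = 6.0415
L_4: Δ = A_4−P = (-5.5000, 0.0000) → ‖Δ‖ = √30.2500 = 5.5000

(6.0415, 6.9642, 6.0415, 5.5000)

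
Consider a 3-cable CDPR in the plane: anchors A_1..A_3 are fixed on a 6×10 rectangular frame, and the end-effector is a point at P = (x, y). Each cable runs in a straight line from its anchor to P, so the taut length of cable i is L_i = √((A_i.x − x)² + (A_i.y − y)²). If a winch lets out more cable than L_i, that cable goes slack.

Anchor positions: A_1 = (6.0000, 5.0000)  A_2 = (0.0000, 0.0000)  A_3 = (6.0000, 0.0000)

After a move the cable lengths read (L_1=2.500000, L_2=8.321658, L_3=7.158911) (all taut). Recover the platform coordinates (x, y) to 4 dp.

(4.5000, 7.0000)

circle eqns → linear via eq_j − eq_1; set q_j = A_j·A_j − L_j²
q_1 = 36.0000+25.0000−6.2500 = 54.7500
12.0000·x + 10.0000·y = q_1−q_2 = 124.0000
0.0000·x + 10.0000·y = q_1−q_3 = 70.0000
solve first two rows → x=4.5000, y=7.0000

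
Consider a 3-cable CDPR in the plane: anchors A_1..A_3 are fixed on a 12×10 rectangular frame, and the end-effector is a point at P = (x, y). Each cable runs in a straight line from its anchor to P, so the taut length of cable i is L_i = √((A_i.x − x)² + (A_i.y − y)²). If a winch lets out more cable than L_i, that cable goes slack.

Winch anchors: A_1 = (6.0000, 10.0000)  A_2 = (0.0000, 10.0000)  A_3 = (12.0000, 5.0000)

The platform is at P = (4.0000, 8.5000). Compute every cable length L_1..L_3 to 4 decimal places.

(2.5000, 4.2720, 8.7321)

cable 1: Δx=2.0000, Δy=1.5000; L_1 = √(Δx²+Δy²) = 2.5000
cable 2: Δx=-4.0000, Δy=1.5000; L_2 = √(Δx²+Δy²) = 4.2720
cable 3: Δx=8.0000, Δy=-3.5000; L_3 = √(Δx²+Δy²) = 8.7321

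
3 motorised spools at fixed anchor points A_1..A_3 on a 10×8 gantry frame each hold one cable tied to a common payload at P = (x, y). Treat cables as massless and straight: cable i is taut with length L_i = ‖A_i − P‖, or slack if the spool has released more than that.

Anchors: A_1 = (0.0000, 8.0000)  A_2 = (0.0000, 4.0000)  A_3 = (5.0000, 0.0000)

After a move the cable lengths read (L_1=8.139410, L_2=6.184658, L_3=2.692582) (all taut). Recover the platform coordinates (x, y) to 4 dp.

each cable: (A_i−P)·(A_i−P) = L_i²; let k_i = ‖A_i‖²−L_i²
k_1 = 0.0000+64.0000−66.2500 = -2.2500
row 1: 0.0000x + 8.0000y = 20.0000  (k_2=-22.2500)
row 2: -10.0000x + 16.0000y = -20.0000  (k_3=17.7500)
Cramer on rows 1–2 → x = 6.0000, y = 2.5000

(6.0000, 2.5000)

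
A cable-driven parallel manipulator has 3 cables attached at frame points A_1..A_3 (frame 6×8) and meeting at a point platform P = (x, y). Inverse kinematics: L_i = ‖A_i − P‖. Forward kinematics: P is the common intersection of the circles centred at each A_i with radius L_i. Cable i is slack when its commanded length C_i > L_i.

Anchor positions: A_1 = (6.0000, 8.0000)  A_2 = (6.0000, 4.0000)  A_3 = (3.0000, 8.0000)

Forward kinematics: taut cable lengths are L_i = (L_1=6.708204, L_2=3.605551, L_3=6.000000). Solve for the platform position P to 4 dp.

circle eqns → linear via eq_j − eq_1; set c_j = A_j·A_j − L_j²
c_1 = 36.0000+64.0000−45.0000 = 55.0000
0.0000·x + 8.0000·y = c_1−c_2 = 16.0000
6.0000·x + 0.0000·y = c_1−c_3 = 18.0000
solve first two rows → x=3.0000, y=2.0000

(3.0000, 2.0000)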